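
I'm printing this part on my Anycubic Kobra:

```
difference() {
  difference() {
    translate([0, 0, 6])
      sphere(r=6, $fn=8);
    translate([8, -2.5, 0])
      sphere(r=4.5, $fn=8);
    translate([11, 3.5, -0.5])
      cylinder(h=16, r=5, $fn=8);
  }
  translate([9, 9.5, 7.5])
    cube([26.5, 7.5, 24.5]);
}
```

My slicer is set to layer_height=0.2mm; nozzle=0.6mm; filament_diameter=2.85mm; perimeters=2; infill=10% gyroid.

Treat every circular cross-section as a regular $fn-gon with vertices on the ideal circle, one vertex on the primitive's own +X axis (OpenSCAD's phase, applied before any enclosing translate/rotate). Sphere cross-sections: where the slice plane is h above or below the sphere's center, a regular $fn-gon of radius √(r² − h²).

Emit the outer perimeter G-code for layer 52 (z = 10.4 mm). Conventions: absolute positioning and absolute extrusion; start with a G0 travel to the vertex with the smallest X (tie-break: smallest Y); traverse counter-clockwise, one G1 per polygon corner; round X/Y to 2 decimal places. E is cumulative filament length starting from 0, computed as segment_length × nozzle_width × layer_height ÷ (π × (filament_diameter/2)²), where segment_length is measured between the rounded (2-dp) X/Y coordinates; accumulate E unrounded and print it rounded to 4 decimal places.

G0 X-4.08 Y0.00 Z10.40
G1 X-2.88 Y-2.88 E0.0587
G1 X0.00 Y-4.08 E0.1174
G1 X2.88 Y-2.88 E0.1761
G1 X4.08 Y0.00 E0.2348
G1 X2.88 Y2.88 E0.2934
G1 X0.00 Y4.08 E0.3521
G1 X-2.88 Y2.88 E0.4108
G1 X-4.08 Y0.00 E0.4695

At z = 10.4 mm: the r=6 sphere slices to a regular 8-gon of circumradius 4.079 (√(r²−h²) with h=4.4 from center); the sphere at (8, -2.5) does not reach this height (|z−center|=10.400 > r=4.5); the r=5 cylinder at (11, 3.5) contributes a regular 8-gon of circumradius 5; After the difference (first − rest): starting from the r=6 sphere, the r=5 cylinder at (11, 3.5) misses the remaining region (no effect) — 1 connected region; the 26.5×7.5 cube at (9, 9.5) contributes its full rectangle; After the difference (first − rest): starting from that combined region, the 26.5×7.5 cube at (9, 9.5) misses the remaining region (no effect) — 1 connected region. The outline is a single polygon with 8 vertices. Extrusion per mm of travel: 0.6 × 0.2 / (π × 1.425²) = 0.018811. Accumulating E over each segment gives final E = 0.4695.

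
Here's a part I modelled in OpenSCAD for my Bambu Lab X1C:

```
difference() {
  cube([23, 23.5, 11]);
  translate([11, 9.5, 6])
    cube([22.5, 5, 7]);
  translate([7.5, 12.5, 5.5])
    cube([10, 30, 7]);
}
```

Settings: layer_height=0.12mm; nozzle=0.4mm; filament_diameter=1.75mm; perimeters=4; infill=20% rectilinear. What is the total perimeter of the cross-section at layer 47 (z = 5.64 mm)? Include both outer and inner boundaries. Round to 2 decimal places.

At z = 5.64 mm: the cube (footprint 23×23.5) is included at this height (perimeter 93.00 mm); the cube at (11, 9.5) does not reach this height (z outside [6, 13]); the cube at (7.5, 12.5) (footprint 10×30) is included at this height (perimeter 80.00 mm); After the difference (first − rest): starting from the 23×23.5 cube, the 10×30 cube at (7.5, 12.5) partially overlaps it — only the 110.00 mm² overlap (of its 300.00 mm²) is removed, clipping the outline — boundary = 115.00 mm. Overall, the cross-section is a single solid region. Total boundary length (outer) = 115.00 mm.

115.00 mm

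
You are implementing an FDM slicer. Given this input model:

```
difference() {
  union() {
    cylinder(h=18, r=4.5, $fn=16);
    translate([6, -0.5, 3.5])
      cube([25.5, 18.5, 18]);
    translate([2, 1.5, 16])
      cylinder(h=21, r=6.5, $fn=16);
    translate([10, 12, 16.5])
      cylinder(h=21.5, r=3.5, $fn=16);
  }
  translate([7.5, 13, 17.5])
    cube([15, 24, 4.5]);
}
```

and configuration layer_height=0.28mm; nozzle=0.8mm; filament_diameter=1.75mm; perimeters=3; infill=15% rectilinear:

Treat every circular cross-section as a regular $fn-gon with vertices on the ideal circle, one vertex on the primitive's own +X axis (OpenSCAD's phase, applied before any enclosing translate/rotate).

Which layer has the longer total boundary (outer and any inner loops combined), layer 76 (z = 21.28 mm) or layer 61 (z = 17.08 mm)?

Layer 76 (z = 21.28): the cylinder does not reach this height (z outside [0, 18]); the 25.5×18.5 cube at (6, -0.5) contributes its full rectangle (perimeter 88.00 mm); the r=6.5 cylinder at (2, 1.5) gives a regular 16-gon of circumradius 6.5 (constant along its height) (perimeter = 2·16·6.500·sin(180°/16) = 40.58 mm); the r=3.5 cylinder at (10, 12) contributes a regular 16-gon of circumradius 3.5 (perimeter = 2·16·3.500·sin(180°/16) = 21.85 mm); Combining (union): the regions partially overlap (shared area 50.57 mm²), so the edge portions inside another operand are dropped and the merged outline is re-measured after clipping — boundary = 111.65 mm; the cube at (7.5, 13) (footprint 15×24) is included at this height (perimeter 78.00 mm); Taking the first minus the rest: starting from that combined region, the 15×24 cube at (7.5, 13) partially overlaps it — only the 75.00 mm² overlap (of its 360.00 mm²) is removed, clipping the outline — boundary = 121.65 mm. So its perimeter = 121.65 mm. Layer 61 (z = 17.08): the cylinder: section is a regular 16-gon, circumradius r=4.5 (perimeter = 2·16·4.500·sin(180°/16) = 28.09 mm); the 25.5×18.5 cube at (6, -0.5) contributes its full rectangle (perimeter 88.00 mm); the r=6.5 cylinder at (2, 1.5) gives a regular 16-gon of circumradius 6.5 (constant along its height) (perimeter = 2·16·6.500·sin(180°/16) = 40.58 mm); the r=3.5 cylinder at (10, 12) contributes a regular 16-gon of circumradius 3.5 (perimeter = 2·16·3.500·sin(180°/16) = 21.85 mm); Combining (union): the regions partially overlap (shared area 110.10 mm²), so the edge portions inside another operand are dropped and the merged outline is re-measured after clipping — boundary = 112.14 mm; the cube at (7.5, 13) is absent (z outside [17.5, 22]); After the difference (first − rest): none of the subtracted shapes is present at this height, so the result so far is unchanged — boundary = 112.14 mm. So its perimeter = 112.14 mm. Layer 76 is larger (121.65 vs 112.14 mm).

layer 76 (z = 21.28 mm)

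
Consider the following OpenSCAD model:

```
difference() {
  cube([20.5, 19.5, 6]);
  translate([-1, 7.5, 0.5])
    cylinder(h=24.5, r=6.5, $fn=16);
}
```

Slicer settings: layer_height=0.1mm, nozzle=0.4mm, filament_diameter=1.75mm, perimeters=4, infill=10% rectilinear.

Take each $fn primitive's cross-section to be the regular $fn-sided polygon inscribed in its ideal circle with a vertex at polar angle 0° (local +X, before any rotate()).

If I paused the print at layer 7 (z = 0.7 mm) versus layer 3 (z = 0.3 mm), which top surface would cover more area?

Layer 7 (z = 0.7): the 20.5×19.5 cube contributes its full rectangle (area 399.75 mm²); the cylinder at (-1, 7.5): section is a regular 16-gon, circumradius r=6.5 (area = (16/2)·6.500²·sin(360°/16) = 129.35 mm²); Subtracting the remaining from the first: starting from the 20.5×19.5 cube (399.75 mm²), the r=6.5 cylinder at (-1, 7.5) partially overlaps it — only the 51.87 mm² overlap (of its 129.35 mm²) is removed, clipping the outline — area = 347.88 mm². So its area = 347.88 mm². Layer 3 (z = 0.3): the cube is present — its section is the full 20.5×19.5 rectangle (area 399.75 mm²); the cylinder at (-1, 7.5) is not intersected at this z (z outside [0.5, 25]); Taking the first minus the rest: none of the subtracted shapes is present at this height, so the 20.5×19.5 cube is unchanged — area = 399.75 mm². So its area = 399.75 mm². Layer 3 is larger (399.75 vs 347.88 mm²).

layer 3 (z = 0.3 mm)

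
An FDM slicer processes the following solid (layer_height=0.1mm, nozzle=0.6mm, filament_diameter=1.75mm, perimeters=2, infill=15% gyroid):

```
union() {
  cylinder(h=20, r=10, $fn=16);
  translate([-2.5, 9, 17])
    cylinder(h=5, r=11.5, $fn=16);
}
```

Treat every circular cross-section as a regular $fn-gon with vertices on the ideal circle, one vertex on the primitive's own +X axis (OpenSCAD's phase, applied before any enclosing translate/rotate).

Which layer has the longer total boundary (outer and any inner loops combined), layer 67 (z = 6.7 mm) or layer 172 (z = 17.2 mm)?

layer 172 (z = 17.2 mm)

Layer 67 (z = 6.7): the cylinder: section is a regular 16-gon, circumradius r=10 (perimeter = 2·16·10.000·sin(180°/16) = 62.43 mm); the cylinder at (-2.5, 9) is not intersected at this z (z outside [17, 22]); Merging all regions: only the r=10 cylinder is present, so the union is just that shape — boundary = 62.43 mm. So its perimeter = 62.43 mm. Layer 172 (z = 17.2): the r=10 cylinder gives a regular 16-gon of circumradius 10 (constant along its height) (perimeter = 2·16·10.000·sin(180°/16) = 62.43 mm); the r=11.5 cylinder at (-2.5, 9) contributes a regular 16-gon of circumradius 11.5 (perimeter = 2·16·11.500·sin(180°/16) = 71.79 mm); Combining (union): the regions partially overlap (shared area 161.08 mm²), so the edge portions inside another operand are dropped and the merged outline is re-measured after clipping — boundary = 86.78 mm. So its perimeter = 86.78 mm. Layer 172 is larger (86.78 vs 62.43 mm).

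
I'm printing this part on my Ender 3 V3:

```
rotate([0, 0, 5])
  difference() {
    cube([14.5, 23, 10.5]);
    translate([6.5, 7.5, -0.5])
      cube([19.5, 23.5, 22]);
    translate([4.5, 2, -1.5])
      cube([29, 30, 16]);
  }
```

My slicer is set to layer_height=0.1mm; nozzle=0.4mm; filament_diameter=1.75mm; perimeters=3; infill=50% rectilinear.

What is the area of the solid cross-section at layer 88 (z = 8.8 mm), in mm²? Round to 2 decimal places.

123.50 mm²

At z = 8.8 mm: the 14.5×23 cube contributes its full rectangle (area 333.50 mm²); the cube at (6.5, 7.5) is present — its section is the full 19.5×23.5 rectangle (area 458.25 mm²); the cube at (4.5, 2) (footprint 29×30) is included at this height (area 870.00 mm²); Taking the first minus the rest: starting from the 14.5×23 cube (333.50 mm²), the 19.5×23.5 cube at (6.5, 7.5) partially overlaps it — only the 124.00 mm² overlap (of its 458.25 mm²) is removed, clipping the outline; the 29×30 cube at (4.5, 2) partially overlaps it — only the 86.00 mm² overlap (of its 870.00 mm²) is removed, clipping the outline — area = 123.50 mm²; (whole slice rotated 5° about Z — lengths, areas and connectivity unchanged). Overall, the cross-section is a single solid region. Net area = 123.50 mm².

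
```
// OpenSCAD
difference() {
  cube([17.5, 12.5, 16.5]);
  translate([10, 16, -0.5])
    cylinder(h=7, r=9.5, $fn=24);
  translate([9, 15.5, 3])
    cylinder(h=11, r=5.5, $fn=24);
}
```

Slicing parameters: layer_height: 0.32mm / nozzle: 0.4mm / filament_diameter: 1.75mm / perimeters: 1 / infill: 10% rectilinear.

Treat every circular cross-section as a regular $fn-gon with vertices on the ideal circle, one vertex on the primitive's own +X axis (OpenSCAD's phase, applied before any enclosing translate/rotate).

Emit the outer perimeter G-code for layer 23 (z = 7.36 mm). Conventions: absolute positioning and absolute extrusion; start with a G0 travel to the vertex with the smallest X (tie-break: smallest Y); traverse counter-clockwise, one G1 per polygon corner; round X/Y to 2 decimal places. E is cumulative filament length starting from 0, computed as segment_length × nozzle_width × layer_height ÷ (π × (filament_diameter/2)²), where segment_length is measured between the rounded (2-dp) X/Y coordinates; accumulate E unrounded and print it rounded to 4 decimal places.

At z = 7.36 mm: the cube is present — its section is the full 17.5×12.5 rectangle; the cylinder at (10, 16) is absent (z outside [-0.5, 6.5]); the r=5.5 cylinder at (9, 15.5) gives a regular 24-gon of circumradius 5.5 (constant along its height); After the difference (first − rest): starting from the 17.5×12.5 cube, the r=5.5 cylinder at (9, 15.5) partially overlaps it — only the 15.88 mm² overlap (of its 93.95 mm²) is removed, clipping the outline — 1 connected region. The outline is a single polygon with 13 vertices. Extrusion per mm of travel: 0.4 × 0.32 / (π × 0.875²) = 0.053216. Accumulating E over each segment gives final E = 3.2841.

G0 X0.00 Y0.00 Z7.36
G1 X17.50 Y0.00 E0.9313
G1 X17.50 Y12.50 E1.5965
G1 X13.57 Y12.50 E1.8056
G1 X12.89 Y11.61 E1.8652
G1 X11.75 Y10.74 E1.9415
G1 X10.42 Y10.19 E2.0181
G1 X9.00 Y10.00 E2.0944
G1 X7.58 Y10.19 E2.1706
G1 X6.25 Y10.74 E2.2472
G1 X5.11 Y11.61 E2.3235
G1 X4.43 Y12.50 E2.3831
G1 X0.00 Y12.50 E2.6189
G1 X0.00 Y0.00 E3.2841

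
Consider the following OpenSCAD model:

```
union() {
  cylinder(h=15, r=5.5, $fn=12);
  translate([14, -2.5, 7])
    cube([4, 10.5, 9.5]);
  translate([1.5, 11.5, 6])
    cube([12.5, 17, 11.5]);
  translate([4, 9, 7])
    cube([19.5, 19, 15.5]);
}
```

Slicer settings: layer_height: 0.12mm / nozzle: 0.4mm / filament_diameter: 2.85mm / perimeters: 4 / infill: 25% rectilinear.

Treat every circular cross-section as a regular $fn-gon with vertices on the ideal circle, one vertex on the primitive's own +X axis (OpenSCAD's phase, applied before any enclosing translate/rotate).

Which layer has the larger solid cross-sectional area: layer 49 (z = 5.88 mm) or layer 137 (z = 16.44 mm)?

Layer 49 (z = 5.88): the r=5.5 cylinder gives a regular 12-gon of circumradius 5.5 (constant along its height) (area = (12/2)·5.500²·sin(360°/12) = 90.75 mm²); the cube at (14, -2.5) is not intersected at this z (z outside [7, 16.5]); the cube at (1.5, 11.5) does not reach this height (z outside [6, 17.5]); the cube at (4, 9) is absent (z outside [7, 22.5]); Merging all regions: only the r=5.5 cylinder is present, so the union is just that shape — area = 90.75 mm². So its area = 90.75 mm². Layer 137 (z = 16.44): the cylinder does not reach this height (z outside [0, 15]); the 4×10.5 cube at (14, -2.5) contributes its full rectangle (area 42.00 mm²); the cube at (1.5, 11.5) is present — its section is the full 12.5×17 rectangle (area 212.50 mm²); the 19.5×19 cube at (4, 9) contributes its full rectangle (area 370.50 mm²); Merging all regions: the regions partially overlap — summed areas 625.00 mm² minus the doubly-counted overlap 165.00 mm² gives 460.00 mm² — area = 460.00 mm². So its area = 460.00 mm². Layer 137 is larger (460.00 vs 90.75 mm²).

layer 137 (z = 16.44 mm)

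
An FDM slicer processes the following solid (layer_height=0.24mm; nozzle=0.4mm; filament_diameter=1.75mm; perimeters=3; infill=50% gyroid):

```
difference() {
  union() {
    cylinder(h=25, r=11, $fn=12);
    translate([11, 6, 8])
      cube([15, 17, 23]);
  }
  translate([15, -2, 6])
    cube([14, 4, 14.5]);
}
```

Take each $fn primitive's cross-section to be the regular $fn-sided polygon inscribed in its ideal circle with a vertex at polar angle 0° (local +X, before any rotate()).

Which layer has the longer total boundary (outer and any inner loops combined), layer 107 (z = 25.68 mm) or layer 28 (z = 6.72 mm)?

Layer 107 (z = 25.68): the cylinder does not reach this height (z outside [0, 25]); the cube at (11, 6) (footprint 15×17) is included at this height (perimeter 64.00 mm); Merging all regions: only the 15×17 cube at (11, 6) is present, so the union is just that shape — boundary = 64.00 mm; the cube at (15, -2) is not intersected at this z (z outside [6, 20.5]); After the difference (first − rest): none of the subtracted shapes is present at this height, so the result so far is unchanged — boundary = 64.00 mm. So its perimeter = 64.00 mm. Layer 28 (z = 6.72): the r=11 cylinder gives a regular 12-gon of circumradius 11 (constant along its height) (perimeter = 2·12·11.000·sin(180°/12) = 68.33 mm); the cube at (11, 6) is absent (z outside [8, 31]); Combining (union): only the r=11 cylinder is present, so the union is just that shape — boundary = 68.33 mm; the cube at (15, -2) is present — its section is the full 14×4 rectangle (perimeter 36.00 mm); Taking the first minus the rest: starting from the result so far, the 14×4 cube at (15, -2) misses the remaining region (no effect) — boundary = 68.33 mm. So its perimeter = 68.33 mm. Layer 28 is larger (68.33 vs 64.00 mm).

layer 28 (z = 6.72 mm)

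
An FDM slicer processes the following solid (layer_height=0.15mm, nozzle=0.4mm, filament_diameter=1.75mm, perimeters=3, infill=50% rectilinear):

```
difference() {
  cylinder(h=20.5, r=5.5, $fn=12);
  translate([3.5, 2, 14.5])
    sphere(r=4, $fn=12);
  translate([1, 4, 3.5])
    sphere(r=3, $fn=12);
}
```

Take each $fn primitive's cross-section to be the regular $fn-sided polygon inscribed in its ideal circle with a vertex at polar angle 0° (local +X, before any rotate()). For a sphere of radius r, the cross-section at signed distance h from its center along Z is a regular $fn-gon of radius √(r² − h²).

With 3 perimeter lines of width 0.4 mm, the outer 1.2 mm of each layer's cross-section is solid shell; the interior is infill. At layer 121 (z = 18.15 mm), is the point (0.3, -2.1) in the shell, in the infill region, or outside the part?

infill

At z = 18.15 mm: the cylinder: section is a regular 12-gon, circumradius r=5.5; the r=4 sphere at (3.5, 2) contributes a regular 12-gon of circumradius √(4²−3.65²) = 1.636; the sphere at (1, 4) does not reach this height (|z−center|=14.650 > r=3); After the difference (first − rest): starting from the r=5.5 cylinder, the r=4 sphere at (3.5, 2) partially overlaps it — only the 7.72 mm² overlap (of its 8.03 mm²) is removed, clipping the outline — 1 connected region. Overall, the cross-section is a single solid region. The nearest boundary edge runs (2.75, -4.76)→(-0.00, -5.50); distance from the point to it = 3.21 mm. The point is inside the cross-section and 3.21 mm from the nearest boundary — more than the 1.2 mm shell width (3 × 0.4), so it's in the infill interior.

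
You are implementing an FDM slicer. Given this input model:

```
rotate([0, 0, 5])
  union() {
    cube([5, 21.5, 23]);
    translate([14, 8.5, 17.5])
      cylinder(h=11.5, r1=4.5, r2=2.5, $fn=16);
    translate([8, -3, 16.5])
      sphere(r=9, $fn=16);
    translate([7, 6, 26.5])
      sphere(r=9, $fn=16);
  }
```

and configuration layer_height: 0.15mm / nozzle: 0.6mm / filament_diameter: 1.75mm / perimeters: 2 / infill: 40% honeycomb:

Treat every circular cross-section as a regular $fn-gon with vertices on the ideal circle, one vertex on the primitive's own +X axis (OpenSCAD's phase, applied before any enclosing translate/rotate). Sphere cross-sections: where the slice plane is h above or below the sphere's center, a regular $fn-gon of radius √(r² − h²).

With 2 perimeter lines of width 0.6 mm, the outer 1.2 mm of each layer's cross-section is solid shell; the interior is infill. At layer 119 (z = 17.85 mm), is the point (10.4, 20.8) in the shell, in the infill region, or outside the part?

At z = 17.85 mm: the 5×21.5 cube contributes its full rectangle; the cone at (14, 8.5) (r1=4.5→r2=2.5) has section circumradius 4.439 here — a regular 16-gon; the sphere at (8, -3): section is a regular 16-gon, circumradius = √(r²−h²) = √(9²−1.35²) = 8.898; the r=9 sphere at (7, 6) slices to a regular 16-gon of circumradius 2.485 (√(r²−h²) with h=8.65 from center); Taking the union: the regions partially overlap (shared area 26.50 mm²), so overlapping operands fuse into one piece — 1 connected region; (whole slice rotated 5° about Z — lengths, areas and connectivity unchanged). Overall, the cross-section is a single solid region. Undo the 5° rotation: the query point maps to (12.173, 19.814) in the un-rotated model frame. The nearest boundary edge runs (12.30, 12.60)→(14.00, 12.94); distance from the point to it = 7.10 mm. The point is not inside any of the regions above, so it lies outside the cross-section (7.10 mm from the nearest boundary).

outside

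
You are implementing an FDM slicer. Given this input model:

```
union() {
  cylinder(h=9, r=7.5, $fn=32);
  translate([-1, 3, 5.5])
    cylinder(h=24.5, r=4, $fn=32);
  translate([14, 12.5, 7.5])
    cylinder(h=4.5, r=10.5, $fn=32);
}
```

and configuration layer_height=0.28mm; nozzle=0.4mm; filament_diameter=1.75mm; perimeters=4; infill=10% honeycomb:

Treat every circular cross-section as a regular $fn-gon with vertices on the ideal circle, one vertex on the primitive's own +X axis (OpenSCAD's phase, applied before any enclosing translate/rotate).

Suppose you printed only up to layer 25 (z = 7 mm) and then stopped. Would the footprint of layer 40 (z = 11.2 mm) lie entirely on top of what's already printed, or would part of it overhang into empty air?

Compare the two slices. At z = 7: the r=7.5 cylinder gives a regular 32-gon of circumradius 7.5 (constant along its height) (area = (32/2)·7.500²·sin(360°/32) = 175.58 mm²); the cylinder at (-1, 3): section is a regular 32-gon, circumradius r=4 (area = (32/2)·4.000²·sin(360°/32) = 49.94 mm²); the cylinder at (14, 12.5) does not reach this height (z outside [7.5, 12]); Merging all regions: the r=4 cylinder at (-1, 3) lies entirely inside the r=7.5 cylinder, so the union is just the r=7.5 cylinder — area = 175.58 mm². At z = 11.2: the cylinder is absent (z outside [0, 9]); the r=4 cylinder at (-1, 3) contributes a regular 32-gon of circumradius 4 (area = (32/2)·4.000²·sin(360°/32) = 49.94 mm²); the r=10.5 cylinder at (14, 12.5) gives a regular 32-gon of circumradius 10.5 (constant along its height) (area = (32/2)·10.500²·sin(360°/32) = 344.14 mm²); Merging all regions: the 2 present regions are separate (no shared area or edge), so areas and boundary lengths simply add and each stays a separate island — area = 394.08 mm². Checking containment: at z = 11.2 the cross-section extends beyond the z = 7 cross-section by about 344.14 mm².

part overhangs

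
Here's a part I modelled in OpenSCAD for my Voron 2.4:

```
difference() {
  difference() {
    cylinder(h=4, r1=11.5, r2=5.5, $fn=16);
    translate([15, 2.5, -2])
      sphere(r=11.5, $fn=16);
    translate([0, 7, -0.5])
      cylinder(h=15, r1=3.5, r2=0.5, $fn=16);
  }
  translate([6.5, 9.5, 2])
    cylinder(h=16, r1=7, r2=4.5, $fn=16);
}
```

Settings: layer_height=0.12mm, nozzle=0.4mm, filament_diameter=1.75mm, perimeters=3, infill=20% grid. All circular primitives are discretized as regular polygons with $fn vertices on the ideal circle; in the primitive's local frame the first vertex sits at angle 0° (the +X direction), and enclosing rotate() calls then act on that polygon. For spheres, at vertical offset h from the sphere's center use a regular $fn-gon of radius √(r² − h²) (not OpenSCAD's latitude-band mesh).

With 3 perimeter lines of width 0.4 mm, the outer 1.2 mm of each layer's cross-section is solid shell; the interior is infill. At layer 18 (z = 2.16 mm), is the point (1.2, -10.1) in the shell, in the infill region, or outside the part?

outside

At z = 2.16 mm: the cone: at t=0.540 of its height the radius interpolates to r₁+(r₂−r₁)t = 8.260, giving a regular 16-gon of that circumradius; the r=11.5 sphere at (15, 2.5) contributes a regular 16-gon of circumradius √(11.5²−4.16²) = 10.721; the cone at (0, 7): at t=0.177 of its height the radius interpolates to r₁+(r₂−r₁)t = 2.968, giving a regular 16-gon of that circumradius; After the difference (first − rest): starting from the cone, the r=11.5 sphere at (15, 2.5) partially overlaps it — only the 25.97 mm² overlap (of its 351.90 mm²) is removed, clipping the outline; the cone at (0, 7) partially overlaps it — only the 19.12 mm² overlap (of its 26.97 mm²) is removed, clipping the outline — 1 connected region; the cone at (6.5, 9.5): at t=0.010 of its height the radius interpolates to r₁+(r₂−r₁)t = 6.975, giving a regular 16-gon of that circumradius; Subtracting the remaining from the first: starting from that combined region, the cone at (6.5, 9.5) partially overlaps it — only the 8.75 mm² overlap (of its 148.94 mm²) is removed, clipping the outline — 1 connected region. Overall, the cross-section is a single solid region. The nearest boundary edge runs (3.16, -7.63)→(-0.00, -8.26); distance from the point to it = 2.04 mm. The point is not inside any of the regions above, so it lies outside the cross-section (2.04 mm from the nearest boundary).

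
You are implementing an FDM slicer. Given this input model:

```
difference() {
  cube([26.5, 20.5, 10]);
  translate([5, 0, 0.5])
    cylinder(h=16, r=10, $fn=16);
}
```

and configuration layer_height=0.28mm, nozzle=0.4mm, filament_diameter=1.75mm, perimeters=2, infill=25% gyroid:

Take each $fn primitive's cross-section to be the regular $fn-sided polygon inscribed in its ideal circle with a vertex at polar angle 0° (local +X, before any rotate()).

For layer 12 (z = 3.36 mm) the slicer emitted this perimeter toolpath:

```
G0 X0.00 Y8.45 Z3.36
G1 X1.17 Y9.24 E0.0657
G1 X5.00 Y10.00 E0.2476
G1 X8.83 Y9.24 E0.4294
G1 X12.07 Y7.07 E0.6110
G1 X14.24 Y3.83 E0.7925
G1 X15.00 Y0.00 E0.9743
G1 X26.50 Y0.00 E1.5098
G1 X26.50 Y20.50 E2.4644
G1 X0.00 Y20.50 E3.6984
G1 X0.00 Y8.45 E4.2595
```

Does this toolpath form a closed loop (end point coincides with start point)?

yes

Start point (G0): (0.00, 8.45). End point (last G1): the path returns to the start — closed.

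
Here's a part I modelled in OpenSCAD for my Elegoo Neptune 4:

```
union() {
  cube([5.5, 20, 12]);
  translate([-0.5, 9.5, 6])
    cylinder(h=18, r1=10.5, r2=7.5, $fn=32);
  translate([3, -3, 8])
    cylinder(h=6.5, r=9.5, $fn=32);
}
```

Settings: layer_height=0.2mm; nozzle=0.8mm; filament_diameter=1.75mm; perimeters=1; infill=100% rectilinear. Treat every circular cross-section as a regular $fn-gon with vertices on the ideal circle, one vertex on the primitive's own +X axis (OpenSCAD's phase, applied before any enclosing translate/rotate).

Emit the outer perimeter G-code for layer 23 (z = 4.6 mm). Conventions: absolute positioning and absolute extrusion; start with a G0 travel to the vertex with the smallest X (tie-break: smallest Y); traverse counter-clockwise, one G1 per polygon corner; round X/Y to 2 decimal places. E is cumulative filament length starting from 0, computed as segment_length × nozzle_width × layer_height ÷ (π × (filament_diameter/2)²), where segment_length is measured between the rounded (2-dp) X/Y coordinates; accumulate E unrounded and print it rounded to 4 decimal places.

G0 X0.00 Y0.00 Z4.60
G1 X5.50 Y0.00 E0.3659
G1 X5.50 Y20.00 E1.6963
G1 X0.00 Y20.00 E2.0621
G1 X0.00 Y0.00 E3.3925

At z = 4.6 mm: the cube is present — its section is the full 5.5×20 rectangle; the cone at (-0.5, 9.5) is not intersected at this z (z outside [6, 24]); the cylinder at (3, -3) does not reach this height (z outside [8, 14.5]); Merging all regions: only the 5.5×20 cube is present, so the union is just that shape — 1 connected region. The outline is a single polygon with 4 vertices. Extrusion per mm of travel: 0.8 × 0.2 / (π × 0.875²) = 0.066520. Accumulating E over each segment gives final E = 3.3925.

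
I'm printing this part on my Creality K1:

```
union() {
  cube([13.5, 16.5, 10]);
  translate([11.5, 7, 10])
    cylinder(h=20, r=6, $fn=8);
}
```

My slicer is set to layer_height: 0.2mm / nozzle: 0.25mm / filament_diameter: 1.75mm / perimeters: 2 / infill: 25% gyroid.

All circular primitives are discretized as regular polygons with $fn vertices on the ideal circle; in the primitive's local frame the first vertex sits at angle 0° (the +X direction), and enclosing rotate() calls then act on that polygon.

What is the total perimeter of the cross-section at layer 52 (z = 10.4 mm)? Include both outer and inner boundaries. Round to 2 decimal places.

36.74 mm

At z = 10.4 mm: the cube does not reach this height (z outside [0, 10]); the r=6 cylinder at (11.5, 7) contributes a regular 8-gon of circumradius 6 (perimeter = 2·8·6.000·sin(180°/8) = 36.74 mm); Taking the union: only the r=6 cylinder at (11.5, 7) is present, so the union is just that shape — boundary = 36.74 mm. Overall, the cross-section is a single solid region. Total boundary length (outer) = 36.74 mm.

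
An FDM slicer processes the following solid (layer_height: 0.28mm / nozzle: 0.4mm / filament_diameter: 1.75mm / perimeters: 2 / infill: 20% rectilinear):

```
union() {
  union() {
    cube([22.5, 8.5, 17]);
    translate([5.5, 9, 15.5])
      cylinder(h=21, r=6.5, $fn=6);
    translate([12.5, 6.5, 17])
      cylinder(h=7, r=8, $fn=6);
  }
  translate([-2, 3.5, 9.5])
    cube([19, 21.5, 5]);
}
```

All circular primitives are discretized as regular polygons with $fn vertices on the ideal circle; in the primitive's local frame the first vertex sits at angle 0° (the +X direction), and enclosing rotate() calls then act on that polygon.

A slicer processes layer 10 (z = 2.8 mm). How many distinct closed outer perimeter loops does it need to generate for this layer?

At z = 2.8 mm: the cube (footprint 22.5×8.5) is included at this height; the cylinder at (5.5, 9) is absent (z outside [15.5, 36.5]); the cylinder at (12.5, 6.5) is absent (z outside [17, 24]); Merging all regions: only the 22.5×8.5 cube is present, so the union is just that shape — 1 connected region; the cube at (-2, 3.5) does not reach this height (z outside [9.5, 14.5]); Merging all regions: only that combined region is present, so the union is just that shape — 1 connected region. The result has 1 disconnected region.

1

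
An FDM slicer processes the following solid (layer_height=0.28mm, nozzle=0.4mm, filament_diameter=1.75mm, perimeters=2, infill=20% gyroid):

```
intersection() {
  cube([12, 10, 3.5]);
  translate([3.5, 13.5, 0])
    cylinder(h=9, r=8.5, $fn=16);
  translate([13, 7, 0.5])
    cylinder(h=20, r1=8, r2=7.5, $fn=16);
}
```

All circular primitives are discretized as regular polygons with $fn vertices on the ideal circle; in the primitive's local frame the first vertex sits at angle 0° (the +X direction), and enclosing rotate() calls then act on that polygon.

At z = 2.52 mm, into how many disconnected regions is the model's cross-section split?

1

At z = 2.52 mm: the cube (footprint 12×10) is included at this height; the r=8.5 cylinder at (3.5, 13.5) gives a regular 16-gon of circumradius 8.5 (constant along its height); the cone at (13, 7) (r1=8→r2=7.5) has section circumradius 7.949 here — a regular 16-gon; Taking the intersection: the r=8.5 cylinder at (3.5, 13.5) partially overlaps the 12×10 cube; clipping to the common part keeps 43.05 mm²; the cone at (13, 7) partially overlaps the running intersection; clipping to the common part keeps 18.10 mm² — 1 connected region. The result has 1 disconnected region.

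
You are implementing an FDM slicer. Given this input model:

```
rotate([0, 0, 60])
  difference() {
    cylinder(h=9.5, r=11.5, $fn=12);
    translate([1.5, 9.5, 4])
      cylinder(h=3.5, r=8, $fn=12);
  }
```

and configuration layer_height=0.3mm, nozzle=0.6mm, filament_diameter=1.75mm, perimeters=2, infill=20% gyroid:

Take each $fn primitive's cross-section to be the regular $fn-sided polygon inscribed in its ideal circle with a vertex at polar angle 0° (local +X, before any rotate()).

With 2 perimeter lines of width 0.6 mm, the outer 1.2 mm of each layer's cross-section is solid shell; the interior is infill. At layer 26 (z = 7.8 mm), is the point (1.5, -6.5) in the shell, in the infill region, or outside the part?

infill

At z = 7.8 mm: the cylinder: section is a regular 12-gon, circumradius r=11.5; the cylinder at (1.5, 9.5) is absent (z outside [4, 7.5]); Subtracting the remaining from the first: none of the subtracted shapes is present at this height, so the r=11.5 cylinder is unchanged — 1 connected region; (whole slice rotated 60° about Z — lengths, areas and connectivity unchanged). Overall, the cross-section is a single solid region. Undo the 60° rotation: the query point maps to (-4.879, -4.549) in the un-rotated model frame. The nearest boundary edge runs (-9.96, -5.75)→(-5.75, -9.96); distance from the point to it = 4.44 mm. The point is inside the cross-section and 4.44 mm from the nearest boundary — more than the 1.2 mm shell width (2 × 0.6), so it's in the infill interior.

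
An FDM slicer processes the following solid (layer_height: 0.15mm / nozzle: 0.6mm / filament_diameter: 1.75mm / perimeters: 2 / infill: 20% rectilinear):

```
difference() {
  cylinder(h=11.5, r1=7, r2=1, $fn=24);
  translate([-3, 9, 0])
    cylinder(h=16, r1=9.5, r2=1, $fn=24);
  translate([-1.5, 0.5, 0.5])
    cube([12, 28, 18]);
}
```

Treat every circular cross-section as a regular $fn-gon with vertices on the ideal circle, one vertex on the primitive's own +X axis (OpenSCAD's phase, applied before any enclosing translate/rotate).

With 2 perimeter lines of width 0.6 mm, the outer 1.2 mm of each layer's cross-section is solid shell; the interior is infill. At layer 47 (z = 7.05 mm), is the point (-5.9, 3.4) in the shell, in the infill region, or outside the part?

outside

At z = 7.05 mm: the cone (r1=7→r2=1) has section circumradius 3.322 here — a regular 24-gon; the cone at (-3, 9) (r1=9.5→r2=1) has section circumradius 5.755 here — a regular 24-gon; the cube at (-1.5, 0.5) is present — its section is the full 12×28 rectangle; After the difference (first − rest): starting from the cone, the cone at (-3, 9) misses the remaining region (no effect); the 12×28 cube at (-1.5, 0.5) partially overlaps it — only the 10.95 mm² overlap (of its 336.00 mm²) is removed, clipping the outline — 1 connected region. Overall, the cross-section is a single solid region. The nearest boundary edge runs (-3.21, 0.86)→(-2.88, 1.66); distance from the point to it = 3.49 mm. The point is not inside any of the regions above, so it lies outside the cross-section (3.49 mm from the nearest boundary).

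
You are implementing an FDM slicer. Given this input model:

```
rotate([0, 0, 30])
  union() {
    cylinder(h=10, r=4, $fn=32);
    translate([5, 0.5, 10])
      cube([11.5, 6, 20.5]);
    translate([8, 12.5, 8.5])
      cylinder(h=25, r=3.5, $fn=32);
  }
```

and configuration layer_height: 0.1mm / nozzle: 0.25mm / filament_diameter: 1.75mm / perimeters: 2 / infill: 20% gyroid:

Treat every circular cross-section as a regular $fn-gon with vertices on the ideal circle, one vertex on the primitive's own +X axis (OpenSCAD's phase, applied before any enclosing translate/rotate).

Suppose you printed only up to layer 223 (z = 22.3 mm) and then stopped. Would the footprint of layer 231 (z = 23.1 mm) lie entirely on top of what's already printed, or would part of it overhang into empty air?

entirely on top

Compare the two slices. At z = 22.3: the cylinder does not reach this height (z outside [0, 10]); the cube at (5, 0.5) (footprint 11.5×6) is included at this height (area 69.00 mm²); the cylinder at (8, 12.5): section is a regular 32-gon, circumradius r=3.5 (area = (32/2)·3.500²·sin(360°/32) = 38.24 mm²); Combining (union): the 2 present regions are separate (no shared area or edge), so areas and boundary lengths simply add and each stays a separate island — area = 107.24 mm²; (rotated 30° about Z; rotation is an isometry so areas/perimeters/island counts are preserved). At z = 23.1: the cylinder is absent (z outside [0, 10]); the cube at (5, 0.5) is present — its section is the full 11.5×6 rectangle (area 69.00 mm²); the r=3.5 cylinder at (8, 12.5) gives a regular 32-gon of circumradius 3.5 (constant along its height) (area = (32/2)·3.500²·sin(360°/32) = 38.24 mm²); Taking the union: the 2 present regions are separate (no shared area or edge), so areas and boundary lengths simply add and each stays a separate island — area = 107.24 mm²; (rotated 30° about Z; rotation is an isometry so areas/perimeters/island counts are preserved). Checking containment: the cross-section at z = 23.1 is a subset of the cross-section at z = 22.3.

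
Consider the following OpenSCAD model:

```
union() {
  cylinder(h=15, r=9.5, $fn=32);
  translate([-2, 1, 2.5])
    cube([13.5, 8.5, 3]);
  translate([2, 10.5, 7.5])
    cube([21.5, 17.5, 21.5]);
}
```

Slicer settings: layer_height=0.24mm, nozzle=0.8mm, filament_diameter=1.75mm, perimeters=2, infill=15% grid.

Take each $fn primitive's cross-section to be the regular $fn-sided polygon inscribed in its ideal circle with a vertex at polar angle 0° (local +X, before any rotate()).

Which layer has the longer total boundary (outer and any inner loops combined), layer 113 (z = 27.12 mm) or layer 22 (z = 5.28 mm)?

Layer 113 (z = 27.12): the cylinder is absent (z outside [0, 15]); the cube at (-2, 1) does not reach this height (z outside [2.5, 5.5]); the cube at (2, 10.5) (footprint 21.5×17.5) is included at this height (perimeter 78.00 mm); Merging all regions: only the 21.5×17.5 cube at (2, 10.5) is present, so the union is just that shape — boundary = 78.00 mm. So its perimeter = 78.00 mm. Layer 22 (z = 5.28): the r=9.5 cylinder gives a regular 32-gon of circumradius 9.5 (constant along its height) (perimeter = 2·32·9.500·sin(180°/32) = 59.59 mm); the cube at (-2, 1) (footprint 13.5×8.5) is included at this height (perimeter 44.00 mm); the cube at (2, 10.5) is not intersected at this z (z outside [7.5, 29]); Merging all regions: the regions partially overlap (shared area 77.78 mm²), so the edge portions inside another operand are dropped and the merged outline is re-measured after clipping — boundary = 68.01 mm. So its perimeter = 68.01 mm. Layer 113 is larger (78.00 vs 68.01 mm).

layer 113 (z = 27.12 mm)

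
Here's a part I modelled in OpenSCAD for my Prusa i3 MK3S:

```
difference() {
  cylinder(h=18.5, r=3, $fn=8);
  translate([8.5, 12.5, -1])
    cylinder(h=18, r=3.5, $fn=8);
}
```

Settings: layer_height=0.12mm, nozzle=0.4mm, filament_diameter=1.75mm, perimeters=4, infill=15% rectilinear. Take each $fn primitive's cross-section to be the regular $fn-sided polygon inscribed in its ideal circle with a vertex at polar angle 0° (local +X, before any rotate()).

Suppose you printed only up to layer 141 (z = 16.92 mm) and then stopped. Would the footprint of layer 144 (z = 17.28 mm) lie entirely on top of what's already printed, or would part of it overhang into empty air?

entirely on top

Compare the two slices. At z = 16.92: the r=3 cylinder gives a regular 8-gon of circumradius 3 (constant along its height) (area = (8/2)·3.000²·sin(360°/8) = 25.46 mm²); the cylinder at (8.5, 12.5): section is a regular 8-gon, circumradius r=3.5 (area = (8/2)·3.500²·sin(360°/8) = 34.65 mm²); Taking the first minus the rest: starting from the r=3 cylinder (25.46 mm²), the r=3.5 cylinder at (8.5, 12.5) misses the remaining region (no effect) — area = 25.46 mm². At z = 17.28: the r=3 cylinder gives a regular 8-gon of circumradius 3 (constant along its height) (area = (8/2)·3.000²·sin(360°/8) = 25.46 mm²); the cylinder at (8.5, 12.5) is not intersected at this z (z outside [-1, 17]); Taking the first minus the rest: none of the subtracted shapes is present at this height, so the r=3 cylinder is unchanged — area = 25.46 mm². Checking containment: the cross-section at z = 17.28 is a subset of the cross-section at z = 16.92.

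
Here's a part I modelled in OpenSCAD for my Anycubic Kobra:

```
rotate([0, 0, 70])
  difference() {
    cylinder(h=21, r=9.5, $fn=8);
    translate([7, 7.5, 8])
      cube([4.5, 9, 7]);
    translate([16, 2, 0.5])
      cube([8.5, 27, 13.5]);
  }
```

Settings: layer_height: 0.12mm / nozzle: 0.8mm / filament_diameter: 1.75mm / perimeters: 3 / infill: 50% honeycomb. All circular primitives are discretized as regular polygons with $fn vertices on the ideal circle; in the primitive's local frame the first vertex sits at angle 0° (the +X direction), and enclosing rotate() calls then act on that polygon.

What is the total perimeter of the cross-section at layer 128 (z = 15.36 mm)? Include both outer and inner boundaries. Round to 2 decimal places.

At z = 15.36 mm: the r=9.5 cylinder contributes a regular 8-gon of circumradius 9.5 (perimeter = 2·8·9.500·sin(180°/8) = 58.17 mm); the cube at (7, 7.5) is not intersected at this z (z outside [8, 15]); the cube at (16, 2) is not intersected at this z (z outside [0.5, 14]); Subtracting the remaining from the first: none of the subtracted shapes is present at this height, so the r=9.5 cylinder is unchanged — boundary = 58.17 mm; (whole slice rotated 70° about Z — lengths, areas and connectivity unchanged). Overall, the cross-section is a single solid region. Total boundary length (outer) = 58.17 mm.

58.17 mm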